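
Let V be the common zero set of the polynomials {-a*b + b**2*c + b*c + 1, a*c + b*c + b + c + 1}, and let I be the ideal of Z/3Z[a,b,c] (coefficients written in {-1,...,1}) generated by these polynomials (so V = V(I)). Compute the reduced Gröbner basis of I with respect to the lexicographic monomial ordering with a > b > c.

f_1 = -a*b + b**2*c + b*c + 1, LT = a*b.
f_2 = a*c + b*c + b + c + 1, LT = a*c.

S(f_1,f_2): lcm = a*b*c. S = -b**2*c**2 - b**2*c - b**2 - b*c**2 - b*c - b - c.
  reduce S modulo (f_1, f_2):
  remainder -b**2*c**2 - b**2*c - b**2 - b*c**2 - b*c - b - c ≠ 0; add g_3 = -b**2*c**2 - b**2*c - b**2 - b*c**2 - b*c - b - c to the basis.

The other S-polynomials (S(f_1,g_3), S(f_2,g_3)) all reduce to 0 modulo the current basis, so we have a Gröbner basis.

G = {a*b - b**2*c - b*c - 1, a*c + b*c + b + c + 1, b**2*c**2 + b**2*c + b**2 + b*c**2 + b*c + b + c}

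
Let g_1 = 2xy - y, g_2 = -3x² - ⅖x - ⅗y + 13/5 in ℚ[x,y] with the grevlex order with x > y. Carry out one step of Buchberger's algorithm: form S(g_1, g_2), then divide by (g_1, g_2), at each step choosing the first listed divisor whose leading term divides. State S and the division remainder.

lcm(LM(g_1), LM(g_2)) = x²y.
S = (lcm/LT(g_1))·g_1 − (lcm/LT(g_2))·g_2 = -19/30xy - ⅕y² + 13/15y.
Reduce S modulo (g_1, g_2) in that order:
  leading term xy: subtract (-19/60)·g_1 from -19/30xy - ⅕y² + 13/15y → -⅕y² + 11/20y
  leading term y²: no divisor's leading term divides it; move -⅕y² to the remainder.
  leading term y: no divisor's leading term divides it; move 11/20y to the remainder.
The remainder -⅕y² + 11/20y is nonzero, so it would be added as the next basis element.

S(g_1, g_2) = -19/30xy - ⅕y² + 13/15y; remainder on division = -⅕y² + 11/20y.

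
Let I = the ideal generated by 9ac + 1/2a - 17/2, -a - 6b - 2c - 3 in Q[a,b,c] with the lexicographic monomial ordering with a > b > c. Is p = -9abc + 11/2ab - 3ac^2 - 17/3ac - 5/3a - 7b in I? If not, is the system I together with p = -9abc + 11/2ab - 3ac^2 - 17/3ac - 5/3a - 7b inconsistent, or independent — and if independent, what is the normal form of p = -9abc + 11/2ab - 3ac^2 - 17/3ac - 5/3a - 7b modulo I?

First compute the reduced Gröbner basis of I by Buchberger's algorithm.
f_1 = 9ac + 1/2a - 17/2, LT = ac.
f_2 = -a - 6b - 2c - 3, LT = a.

S(f_1,f_2): lcm = ac. S = 1/18a - 6bc - 2c^2 - 3c - 17/18.
  leading term a: subtract (-1/18)·f_2 from 1/18a - 6bc - 2c^2 - 3c - 17/18 → -6bc - 1/3b - 2c^2 - 28/9c - 10/9
  leading term bc: no divisor's leading term divides it; move -6bc to the remainder.
  leading term b: no divisor's leading term divides it; move -1/3b to the remainder.
  leading term c^2: no divisor's leading term divides it; move -2c^2 to the remainder.
  leading term c: no divisor's leading term divides it; move -28/9c to the remainder.
  leading term 1: no divisor's leading term divides it; move -10/9 to the remainder.
  remainder -6bc - 1/3b - 2c^2 - 28/9c - 10/9 ≠ 0; add h_3 = -6bc - 1/3b - 2c^2 - 28/9c - 10/9 to the basis.

The other S-polynomials (S(f_1,h_3), S(f_2,h_3)) all reduce to 0 modulo the current basis, so we have a Gröbner basis.
Inter-reduce: drop elements whose leading term is divisible by another's, tail-reduce, and make monic.
Reduced Gröbner basis: {a + 6b + 2c + 3, bc + 1/18b + 1/3c^2 + 14/27c + 5/27}.
Label its elements g_1 = a + 6b + 2c + 3, g_2 = bc + 1/18b + 1/3c^2 + 14/27c + 5/27.

Reduce p = -9abc + 11/2ab - 3ac^2 - 17/3ac - 5/3a - 7b modulo G:
  leading term abc: subtract (-9bc)·g_1 from -9abc + 11/2ab - 3ac^2 - 17/3ac - 5/3a - 7b → 11/2ab - 3ac^2 - 17/3ac - 5/3a + 54b^2c + 18bc^2 + 27bc - 7b
  leading term ab: subtract (11/2b)·g_1 from 11/2ab - 3ac^2 - 17/3ac - 5/3a + 54b^2c + 18bc^2 + 27bc - 7b → -3ac^2 - 17/3ac - 5/3a + 54b^2c - 33b^2 + 18bc^2 + 16bc - 47/2b
  leading term ac^2: subtract (-3c^2)·g_1 from -3ac^2 - 17/3ac - 5/3a + 54b^2c - 33b^2 + 18bc^2 + 16bc - 47/2b → -17/3ac - 5/3a + 54b^2c - 33b^2 + 36bc^2 + 16bc - 47/2b + 6c^3 + 9c^2
  leading term ac: subtract (-17/3c)·g_1 from -17/3ac - 5/3a + 54b^2c - 33b^2 + 36bc^2 + 16bc - 47/2b + 6c^3 + 9c^2 → -5/3a + 54b^2c - 33b^2 + 36bc^2 + 50bc - 47/2b + 6c^3 + 61/3c^2 + 17c
  leading term a: subtract (-5/3)·g_1 from -5/3a + 54b^2c - 33b^2 + 36bc^2 + 50bc - 47/2b + 6c^3 + 61/3c^2 + 17c → 54b^2c - 33b^2 + 36bc^2 + 50bc - 27/2b + 6c^3 + 61/3c^2 + 61/3c + 5
  leading term b^2c: subtract (54b)·g_2 from 54b^2c - 33b^2 + 36bc^2 + 50bc - 27/2b + 6c^3 + 61/3c^2 + 61/3c + 5 → -36b^2 + 18bc^2 + 22bc - 47/2b + 6c^3 + 61/3c^2 + 61/3c + 5
  leading term b^2: no divisor's leading term divides it; move -36b^2 to the remainder.
  leading term bc^2: subtract (18c)·g_2 from 18bc^2 + 22bc - 47/2b + 6c^3 + 61/3c^2 + 61/3c + 5 → 21bc - 47/2b + 11c^2 + 17c + 5
  leading term bc: subtract (21)·g_2 from 21bc - 47/2b + 11c^2 + 17c + 5 → -74/3b + 4c^2 + 55/9c + 10/9
  leading term b: no divisor's leading term divides it; move -74/3b to the remainder.
  leading term c^2: no divisor's leading term divides it; move 4c^2 to the remainder.
  leading term c: no divisor's leading term divides it; move 55/9c to the remainder.
  leading term 1: no divisor's leading term divides it; move 10/9 to the remainder.
  normal form = -36b^2 - 74/3b + 4c^2 + 55/9c + 10/9.
The normal form is nonzero, so p ∉ I. Since p minus its normal form lies in I, I + (p) = I + (r) where r = -36b^2 - 74/3b + 4c^2 + 55/9c + 10/9; decide whether this ideal is the whole ring.
Run Buchberger on G together with r (pairs among the g_i already reduce to 0 since G is a Gröbner basis):
g_1 = a + 6b + 2c + 3, LT = a.
g_2 = bc + 1/18b + 1/3c^2 + 14/27c + 5/27, LT = bc.
r = -36b^2 - 74/3b + 4c^2 + 55/9c + 10/9, LT = b^2.

S(g_2,r): lcm = b^2c. S = 1/18b^2 + 1/3bc^2 - 1/6bc + 5/27b + 1/9c^3 + 55/324c^2 + 5/162c.
  leading term b^2: subtract (-1/648)·r from 1/18b^2 + 1/3bc^2 - 1/6bc + 5/27b + 1/9c^3 + 55/324c^2 + 5/162c → 1/3bc^2 - 1/6bc + 143/972b + 1/9c^3 + 19/108c^2 + 235/5832c + 5/2916
  leading term bc^2: subtract (1/3c)·g_2 from 1/3bc^2 - 1/6bc + 143/972b + 1/9c^3 + 19/108c^2 + 235/5832c + 5/2916 → -5/27bc + 143/972b + 1/324c^2 - 125/5832c + 5/2916
  leading term bc: subtract (-5/27)·g_2 from -5/27bc + 143/972b + 1/324c^2 - 125/5832c + 5/2916 → 17/108b + 7/108c^2 + 145/1944c + 35/972
  leading term b: no divisor's leading term divides it; move 17/108b to the remainder.
  leading term c^2: no divisor's leading term divides it; move 7/108c^2 to the remainder.
  leading term c: no divisor's leading term divides it; move 145/1944c to the remainder.
  leading term 1: no divisor's leading term divides it; move 35/972 to the remainder.
  remainder 17/108b + 7/108c^2 + 145/1944c + 35/972 ≠ 0; add m_4 = 17/108b + 7/108c^2 + 145/1944c + 35/972 to the basis.

S(g_2,m_4): lcm = bc. S = 1/18b - 7/17c^3 - 43/306c^2 + 133/459c + 5/27.
  leading term b: subtract (6/17)·m_4 from 1/18b - 7/17c^3 - 43/306c^2 + 133/459c + 5/27 → -7/17c^3 - 25/153c^2 + 1451/5508c + 475/2754
  leading term c^3: no divisor's leading term divides it; move -7/17c^3 to the remainder.
  leading term c^2: no divisor's leading term divides it; move -25/153c^2 to the remainder.
  leading term c: no divisor's leading term divides it; move 1451/5508c to the remainder.
  leading term 1: no divisor's leading term divides it; move 475/2754 to the remainder.
  remainder -7/17c^3 - 25/153c^2 + 1451/5508c + 475/2754 ≠ 0; add m_5 = -7/17c^3 - 25/153c^2 + 1451/5508c + 475/2754 to the basis.

The other S-polynomials (S(g_1,g_2), S(g_1,r), S(g_1,m_4), S(r,m_4), S(g_1,m_5), S(g_2,m_5), S(r,m_5), S(m_4,m_5)) all reduce to 0 modulo the current basis, so we have a Gröbner basis.
Inter-reduce: drop elements whose leading term is divisible by another's, tail-reduce, and make monic.
Reduced Gröbner basis: {a - 42/17c^2 - 43/51c + 83/51, b + 7/17c^2 + 145/306c + 35/153, c^3 + 25/63c^2 - 1451/2268c - 475/1134}.
The reduced Gröbner basis of I + (p) is {a - 42/17c^2 - 43/51c + 83/51, b + 7/17c^2 + 145/306c + 35/153, c^3 + 25/63c^2 - 1451/2268c - 475/1134} ≠ {1}, a proper ideal, so the enlarged system stays consistent: p is independent of I, with normal form -36b^2 - 74/3b + 4c^2 + 55/9c + 10/9.

Ideal membership is decidable via reduction modulo a Gröbner basis.

-9abc + 11/2ab - 3ac^2 - 17/3ac - 5/3a - 7b is independent of I; its normal form modulo I is -36b^2 - 74/3b + 4c^2 + 55/9c + 10/9.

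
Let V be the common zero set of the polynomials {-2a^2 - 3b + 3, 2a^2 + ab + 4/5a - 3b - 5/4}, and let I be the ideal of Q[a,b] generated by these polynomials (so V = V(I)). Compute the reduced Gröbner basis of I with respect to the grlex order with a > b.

G = {a^2 + 3/2b - 3/2, ab + 4/5a - 6b + 7/4, b^2 - 131/30a + 119/5b - 39/5}

f_1 = -2a^2 - 3b + 3, LT = a^2.
f_2 = 2a^2 + ab + 4/5a - 3b - 5/4, LT = a^2.

S(f_1,f_2): lcm = a^2. S = -1/2ab - 2/5a + 3b - 7/8.
  leading term ab: no divisor's leading term divides it; move -1/2ab to the remainder.
  leading term a: no divisor's leading term divides it; move -2/5a to the remainder.
  leading term b: no divisor's leading term divides it; move 3b to the remainder.
  leading term 1: no divisor's leading term divides it; move -7/8 to the remainder.
  remainder -1/2ab - 2/5a + 3b - 7/8 ≠ 0; add g_3 = -1/2ab - 2/5a + 3b - 7/8 to the basis.

S(f_1,g_3): lcm = a^2b. S = -4/5a^2 + 6ab + 3/2b^2 - 7/4a - 3/2b.
  leading term a^2: subtract (2/5)·f_1 from -4/5a^2 + 6ab + 3/2b^2 - 7/4a - 3/2b → 6ab + 3/2b^2 - 7/4a - 3/10b - 6/5
  leading term ab: subtract (-12)·g_3 from 6ab + 3/2b^2 - 7/4a - 3/10b - 6/5 → 3/2b^2 - 131/20a + 357/10b - 117/10
  leading term b^2: no divisor's leading term divides it; move 3/2b^2 to the remainder.
  leading term a: no divisor's leading term divides it; move -131/20a to the remainder.
  leading term b: no divisor's leading term divides it; move 357/10b to the remainder.
  leading term 1: no divisor's leading term divides it; move -117/10 to the remainder.
  remainder 3/2b^2 - 131/20a + 357/10b - 117/10 ≠ 0; add g_4 = 3/2b^2 - 131/20a + 357/10b - 117/10 to the basis.

S(f_2,g_3): lcm = a^2b. S = 1/2ab^2 - 4/5a^2 + 32/5ab - 3/2b^2 - 7/4a - 5/8b.
  leading term ab^2: subtract (-b)·g_3 from 1/2ab^2 - 4/5a^2 + 32/5ab - 3/2b^2 - 7/4a - 5/8b → -4/5a^2 + 6ab + 3/2b^2 - 7/4a - 3/2b
  leading term a^2: subtract (2/5)·f_1 from -4/5a^2 + 6ab + 3/2b^2 - 7/4a - 3/2b → 6ab + 3/2b^2 - 7/4a - 3/10b - 6/5
  leading term ab: subtract (-12)·g_3 from 6ab + 3/2b^2 - 7/4a - 3/10b - 6/5 → 3/2b^2 - 131/20a + 357/10b - 117/10
  leading term b^2: subtract (1)·g_4 from 3/2b^2 - 131/20a + 357/10b - 117/10 → 0
  remainder 0.

S(f_1,g_4): leading monomials are coprime, so the S-polynomial reduces to 0 (Buchberger's first criterion).
S(f_2,g_4): leading monomials are coprime, so the S-polynomial reduces to 0 (Buchberger's first criterion).
S(g_3,g_4): lcm = ab^2. S = 131/30a^2 - 23ab - 6b^2 + 39/5a + 7/4b.
  leading term a^2: subtract (-131/60)·f_1 from 131/30a^2 - 23ab - 6b^2 + 39/5a + 7/4b → -23ab - 6b^2 + 39/5a - 24/5b + 131/20
  leading term ab: subtract (46)·g_3 from -23ab - 6b^2 + 39/5a - 24/5b + 131/20 → -6b^2 + 131/5a - 714/5b + 234/5
  leading term b^2: subtract (-4)·g_4 from -6b^2 + 131/5a - 714/5b + 234/5 → 0
  remainder 0.

Every S-polynomial of the final basis reduces to 0, so we have a Gröbner basis.
Inter-reduce: drop elements whose leading term is divisible by another's, tail-reduce, and make monic.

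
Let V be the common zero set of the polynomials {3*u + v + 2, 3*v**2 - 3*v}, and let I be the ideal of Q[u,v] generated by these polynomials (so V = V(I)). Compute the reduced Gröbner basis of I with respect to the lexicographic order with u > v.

G = {u + 1/3*v + 2/3, v**2 - v}

f_1 = 3*u + v + 2, LT = u.
f_2 = 3*v**2 - 3*v, LT = v**2.

S(f_1,f_2): leading monomials are coprime, so the S-polynomial reduces to 0 (Buchberger's first criterion).
Every S-polynomial of the final basis reduces to 0, so we have a Gröbner basis.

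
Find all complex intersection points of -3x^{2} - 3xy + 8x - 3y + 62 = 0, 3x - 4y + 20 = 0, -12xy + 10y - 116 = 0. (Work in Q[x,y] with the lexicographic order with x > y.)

Compute a lex Gröbner basis by Buchberger's algorithm.
f_1 = -3x^{2} - 3xy + 8x - 3y + 62, LT = x^{2}.
f_2 = 3x - 4y + 20, LT = x.
f_3 = -12xy + 10y - 116, LT = xy.

S(f_1,f_2): lcm = x^{2}. S = \tfrac{7}{3}xy - \tfrac{28}{3}x + y - \tfrac{62}{3}.
  leading term xy: subtract (\tfrac{7}{9}y)·f_2 from \tfrac{7}{3}xy - \tfrac{28}{3}x + y - \tfrac{62}{3} → -\tfrac{28}{3}x + \tfrac{28}{9}y^{2} - \tfrac{131}{9}y - \tfrac{62}{3}
  leading term x: subtract (-\tfrac{28}{9})·f_2 from -\tfrac{28}{3}x + \tfrac{28}{9}y^{2} - \tfrac{131}{9}y - \tfrac{62}{3} → \tfrac{28}{9}y^{2} - 27y + \tfrac{374}{9}
  leading term y^{2}: no divisor's leading term divides it; move \tfrac{28}{9}y^{2} to the remainder.
  leading term y: no divisor's leading term divides it; move -27y to the remainder.
  leading term 1: no divisor's leading term divides it; move \tfrac{374}{9} to the remainder.
  remainder \tfrac{28}{9}y^{2} - 27y + \tfrac{374}{9} ≠ 0; add h_4 = \tfrac{28}{9}y^{2} - 27y + \tfrac{374}{9} to the basis.

S(f_1,f_3): lcm = x^{2}y. S = xy^{2} - \tfrac{11}{6}xy - \tfrac{29}{3}x + y^{2} - \tfrac{62}{3}y.
  leading term xy^{2}: subtract (\tfrac{1}{3}y^{2})·f_2 from xy^{2} - \tfrac{11}{6}xy - \tfrac{29}{3}x + y^{2} - \tfrac{62}{3}y → -\tfrac{11}{6}xy - \tfrac{29}{3}x + \tfrac{4}{3}y^{3} - \tfrac{17}{3}y^{2} - \tfrac{62}{3}y
  leading term xy: subtract (-\tfrac{11}{18}y)·f_2 from -\tfrac{11}{6}xy - \tfrac{29}{3}x + \tfrac{4}{3}y^{3} - \tfrac{17}{3}y^{2} - \tfrac{62}{3}y → -\tfrac{29}{3}x + \tfrac{4}{3}y^{3} - \tfrac{73}{9}y^{2} - \tfrac{76}{9}y
  leading term x: subtract (-\tfrac{29}{9})·f_2 from -\tfrac{29}{3}x + \tfrac{4}{3}y^{3} - \tfrac{73}{9}y^{2} - \tfrac{76}{9}y → \tfrac{4}{3}y^{3} - \tfrac{73}{9}y^{2} - \tfrac{64}{3}y + \tfrac{580}{9}
  leading term y^{3}: subtract (\tfrac{3}{7}y)·h_4 from \tfrac{4}{3}y^{3} - \tfrac{73}{9}y^{2} - \tfrac{64}{3}y + \tfrac{580}{9} → \tfrac{218}{63}y^{2} - \tfrac{274}{7}y + \tfrac{580}{9}
  leading term y^{2}: subtract (\tfrac{109}{98})·h_4 from \tfrac{218}{63}y^{2} - \tfrac{274}{7}y + \tfrac{580}{9} → -\tfrac{893}{98}y + \tfrac{893}{49}
  leading term y: no divisor's leading term divides it; move -\tfrac{893}{98}y to the remainder.
  leading term 1: no divisor's leading term divides it; move \tfrac{893}{49} to the remainder.
  remainder -\tfrac{893}{98}y + \tfrac{893}{49} ≠ 0; add h_5 = -\tfrac{893}{98}y + \tfrac{893}{49} to the basis.

The other S-polynomials (S(f_2,f_3), S(f_1,h_4), S(f_2,h_4), S(f_3,h_4), S(f_1,h_5), S(f_2,h_5), S(f_3,h_5), S(h_4,h_5)) all reduce to 0 modulo the current basis, so we have a Gröbner basis.
Inter-reduce: drop elements whose leading term is divisible by another's, tail-reduce, and make monic.
Reduced Gröbner basis: {x + 4, y - 2}.

A lex Gröbner basis eliminates variables successively. Here y - 2 depends only on y, with roots {2}; lifting each root through the earlier basis elements recovers the full solutions.
  y = 2: the earlier basis element becomes x + 4 = 0, giving x = -4 — point (-4, 2).
Each listed point satisfies every original equation (direct substitution).
A lex Gröbner basis triangularizes the system, enabling back-substitution.

{(-4, 2)}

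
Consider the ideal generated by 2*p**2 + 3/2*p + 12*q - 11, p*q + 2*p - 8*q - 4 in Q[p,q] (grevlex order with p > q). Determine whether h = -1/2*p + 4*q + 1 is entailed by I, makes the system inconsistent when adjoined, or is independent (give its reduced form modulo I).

First compute the reduced Gröbner basis of I by Buchberger's algorithm.
f_1 = 2*p**2 + 3/2*p + 12*q - 11, LT = p**2.
f_2 = p*q + 2*p - 8*q - 4, LT = p*q.

S(f_1,f_2): lcm = p**2*q. S = -2*p**2 + 35/4*p*q + 6*q**2 + 4*p - 11/2*q.
  leading term p**2: subtract (-1)·f_1 from -2*p**2 + 35/4*p*q + 6*q**2 + 4*p - 11/2*q → 35/4*p*q + 6*q**2 + 11/2*p + 13/2*q - 11
  leading term p*q: subtract (35/4)·f_2 from 35/4*p*q + 6*q**2 + 11/2*p + 13/2*q - 11 → 6*q**2 - 12*p + 153/2*q + 24
  leading term q**2: no divisor's leading term divides it; move 6*q**2 to the remainder.
  leading term p: no divisor's leading term divides it; move -12*p to the remainder.
  leading term q: no divisor's leading term divides it; move 153/2*q to the remainder.
  leading term 1: no divisor's leading term divides it; move 24 to the remainder.
  remainder 6*q**2 - 12*p + 153/2*q + 24 ≠ 0; add k_3 = 6*q**2 - 12*p + 153/2*q + 24 to the basis.

The other S-polynomials (S(f_1,k_3), S(f_2,k_3)) all reduce to 0 modulo the current basis, so we have a Gröbner basis.
Inter-reduce: drop elements whose leading term is divisible by another's, tail-reduce, and make monic.
Reduced Gröbner basis: {p**2 + 3/4*p + 6*q - 11/2, p*q + 2*p - 8*q - 4, q**2 - 2*p + 51/4*q + 4}.
Label its elements g_1 = p**2 + 3/4*p + 6*q - 11/2, g_2 = p*q + 2*p - 8*q - 4, g_3 = q**2 - 2*p + 51/4*q + 4.

Reduce h = -1/2*p + 4*q + 1 modulo G:
  leading term p: no divisor's leading term divides it; move -1/2*p to the remainder.
  leading term q: no divisor's leading term divides it; move 4*q to the remainder.
  leading term 1: no divisor's leading term divides it; move 1 to the remainder.
  normal form = -1/2*p + 4*q + 1.
The normal form is nonzero, so h ∉ I. Since h minus its normal form lies in I, I + (h) = I + (r) where r = -1/2*p + 4*q + 1; decide whether this ideal is the whole ring.
Run Buchberger on G together with r (pairs among the g_i already reduce to 0 since G is a Gröbner basis):
g_1 = p**2 + 3/4*p + 6*q - 11/2, LT = p**2.
g_2 = p*q + 2*p - 8*q - 4, LT = p*q.
g_3 = q**2 - 2*p + 51/4*q + 4, LT = q**2.
r = -1/2*p + 4*q + 1, LT = p.

S(g_1,r): lcm = p**2. S = 8*p*q + 11/4*p + 6*q - 11/2.
  leading term p*q: subtract (8)·g_2 from 8*p*q + 11/4*p + 6*q - 11/2 → -53/4*p + 70*q + 53/2
  leading term p: subtract (53/2)·r from -53/4*p + 70*q + 53/2 → -36*q
  leading term q: no divisor's leading term divides it; move -36*q to the remainder.
  remainder -36*q ≠ 0; add m_5 = -36*q to the basis.

The other S-polynomials (S(g_1,g_2), S(g_1,g_3), S(g_2,g_3), S(g_2,r), S(g_3,r), S(g_1,m_5), S(g_2,m_5), S(g_3,m_5), S(r,m_5)) all reduce to 0 modulo the current basis, so we have a Gröbner basis.
Inter-reduce: drop elements whose leading term is divisible by another's, tail-reduce, and make monic.
Reduced Gröbner basis: {p - 2, q}.
The reduced Gröbner basis of I + (h) is {p - 2, q} ≠ {1}, a proper ideal, so the enlarged system stays consistent: h is independent of I, with normal form -1/2*p + 4*q + 1.

-1/2*p + 4*q + 1 is independent of I; its normal form modulo I is -1/2*p + 4*q + 1.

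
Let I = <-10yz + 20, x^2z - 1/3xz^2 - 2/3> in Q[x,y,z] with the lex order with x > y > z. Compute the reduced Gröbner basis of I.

f_1 = -10yz + 20, LT = yz.
f_2 = x^2z - 1/3xz^2 - 2/3, LT = x^2z.

S(f_1,f_2): lcm = x^2yz. S = -2x^2 + 1/3xyz^2 + 2/3y.
  reduce S modulo (f_1, f_2):
  remainder -2x^2 + 2/3xz + 2/3y ≠ 0; add g_3 = -2x^2 + 2/3xz + 2/3y to the basis.

The other S-polynomials (S(f_1,g_3), S(f_2,g_3)) all reduce to 0 modulo the current basis, so we have a Gröbner basis.
Inter-reduce: drop elements whose leading term is divisible by another's, tail-reduce, and make monic.

G = {x^2 - 1/3xz - 1/3y, yz - 2}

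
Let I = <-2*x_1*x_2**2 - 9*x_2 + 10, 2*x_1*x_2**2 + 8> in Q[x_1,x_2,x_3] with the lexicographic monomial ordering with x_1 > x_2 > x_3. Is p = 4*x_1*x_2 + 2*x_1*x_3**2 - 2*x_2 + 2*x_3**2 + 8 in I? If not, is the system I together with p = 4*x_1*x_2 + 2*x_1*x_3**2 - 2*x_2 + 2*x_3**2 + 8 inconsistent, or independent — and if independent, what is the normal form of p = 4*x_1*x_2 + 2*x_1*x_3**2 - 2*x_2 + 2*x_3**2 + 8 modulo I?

First compute the reduced Gröbner basis of I by Buchberger's algorithm.
f_1 = -2*x_1*x_2**2 - 9*x_2 + 10, LT = x_1*x_2**2.
f_2 = 2*x_1*x_2**2 + 8, LT = x_1*x_2**2.

S(f_1,f_2): lcm = x_1*x_2**2. S = 9/2*x_2 - 9.
  leading term x_2: no divisor's leading term divides it; move 9/2*x_2 to the remainder.
  leading term 1: no divisor's leading term divides it; move -9 to the remainder.
  remainder 9/2*x_2 - 9 ≠ 0; add h_3 = 9/2*x_2 - 9 to the basis.

S(f_1,h_3): lcm = x_1*x_2**2. S = 2*x_1*x_2 + 9/2*x_2 - 5.
  leading term x_1*x_2: subtract (4/9*x_1)·h_3 from 2*x_1*x_2 + 9/2*x_2 - 5 → 4*x_1 + 9/2*x_2 - 5
  leading term x_1: no divisor's leading term divides it; move 4*x_1 to the remainder.
  leading term x_2: subtract (1)·h_3 from 9/2*x_2 - 5 → 4
  leading term 1: no divisor's leading term divides it; move 4 to the remainder.
  remainder 4*x_1 + 4 ≠ 0; add h_4 = 4*x_1 + 4 to the basis.

The other S-polynomials (S(f_2,h_3), S(f_1,h_4), S(f_2,h_4), S(h_3,h_4)) all reduce to 0 modulo the current basis, so we have a Gröbner basis.
Inter-reduce: drop elements whose leading term is divisible by another's, tail-reduce, and make monic.
Reduced Gröbner basis: {x_1 + 1, x_2 - 2}.
Label its elements g_1 = x_1 + 1, g_2 = x_2 - 2.

Reduce p = 4*x_1*x_2 + 2*x_1*x_3**2 - 2*x_2 + 2*x_3**2 + 8 modulo G:
  leading term x_1*x_2: subtract (4*x_2)·g_1 from 4*x_1*x_2 + 2*x_1*x_3**2 - 2*x_2 + 2*x_3**2 + 8 → 2*x_1*x_3**2 - 6*x_2 + 2*x_3**2 + 8
  leading term x_1*x_3**2: subtract (2*x_3**2)·g_1 from 2*x_1*x_3**2 - 6*x_2 + 2*x_3**2 + 8 → -6*x_2 + 8
  leading term x_2: subtract (-6)·g_2 from -6*x_2 + 8 → -4
  leading term 1: no divisor's leading term divides it; move -4 to the remainder.
  normal form = -4.
The normal form is nonzero, so p ∉ I. Since p minus its normal form lies in I, I + (p) = I + (r) where r = -4; decide whether this ideal is the whole ring.
Here r = -4 is a nonzero constant, hence a unit: 1 ∈ I + (p), the Gröbner basis of I + (p) is {1}, and the enlarged system has no common solution — adjoining p is inconsistent.

Adjoining 4*x_1*x_2 + 2*x_1*x_3**2 - 2*x_2 + 2*x_3**2 + 8 makes the ideal the whole ring: the system is inconsistent.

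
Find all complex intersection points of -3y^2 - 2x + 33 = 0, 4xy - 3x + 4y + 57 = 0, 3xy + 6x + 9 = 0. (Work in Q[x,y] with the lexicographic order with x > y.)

Compute a lex Gröbner basis by Buchberger's algorithm.
f_1 = -2x - 3y^2 + 33, LT = x.
f_2 = 4xy - 3x + 4y + 57, LT = xy.
f_3 = 3xy + 6x + 9, LT = xy.

S(f_1,f_2): lcm = xy. S = 3/4x + 3/2y^3 - 35/2y - 57/4.
  leading term x: subtract (-3/8)·f_1 from 3/4x + 3/2y^3 - 35/2y - 57/4 → 3/2y^3 - 9/8y^2 - 35/2y - 15/8
  leading term y^3: no divisor's leading term divides it; move 3/2y^3 to the remainder.
  leading term y^2: no divisor's leading term divides it; move -9/8y^2 to the remainder.
  leading term y: no divisor's leading term divides it; move -35/2y to the remainder.
  leading term 1: no divisor's leading term divides it; move -15/8 to the remainder.
  remainder 3/2y^3 - 9/8y^2 - 35/2y - 15/8 ≠ 0; add h_4 = 3/2y^3 - 9/8y^2 - 35/2y - 15/8 to the basis.

S(f_1,f_3): lcm = xy. S = -2x + 3/2y^3 - 33/2y - 3.
  leading term x: subtract (1)·f_1 from -2x + 3/2y^3 - 33/2y - 3 → 3/2y^3 + 3y^2 - 33/2y - 36
  leading term y^3: subtract (1)·h_4 from 3/2y^3 + 3y^2 - 33/2y - 36 → 33/8y^2 + y - 273/8
  leading term y^2: no divisor's leading term divides it; move 33/8y^2 to the remainder.
  leading term y: no divisor's leading term divides it; move y to the remainder.
  leading term 1: no divisor's leading term divides it; move -273/8 to the remainder.
  remainder 33/8y^2 + y - 273/8 ≠ 0; add h_5 = 33/8y^2 + y - 273/8 to the basis.

S(f_2,f_3): lcm = xy. S = -11/4x + y + 45/4.
  leading term x: subtract (11/8)·f_1 from -11/4x + y + 45/4 → 33/8y^2 + y - 273/8
  leading term y^2: subtract (1)·h_5 from 33/8y^2 + y - 273/8 → 0
  remainder 0.

S(f_1,h_4): leading monomials are coprime, so the S-polynomial reduces to 0 (Buchberger's first criterion).
S(f_2,h_4): lcm = xy^3. S = 35/3xy + 5/4x + y^3 + 57/4y^2.
  leading term xy: subtract (-35/6y)·f_1 from 35/3xy + 5/4x + y^3 + 57/4y^2 → 5/4x - 33/2y^3 + 57/4y^2 + 385/2y
  leading term x: subtract (-5/8)·f_1 from 5/4x - 33/2y^3 + 57/4y^2 + 385/2y → -33/2y^3 + 99/8y^2 + 385/2y + 165/8
  leading term y^3: subtract (-11)·h_4 from -33/2y^3 + 99/8y^2 + 385/2y + 165/8 → 0
  remainder 0.

S(f_3,h_4): lcm = xy^3. S = 11/4xy^2 + 35/3xy + 5/4x + 3y^2.
  leading term xy^2: subtract (-11/8y^2)·f_1 from 11/4xy^2 + 35/3xy + 5/4x + 3y^2 → 35/3xy + 5/4x - 33/8y^4 + 387/8y^2
  leading term xy: subtract (-35/6y)·f_1 from 35/3xy + 5/4x - 33/8y^4 + 387/8y^2 → 5/4x - 33/8y^4 - 35/2y^3 + 387/8y^2 + 385/2y
  leading term x: subtract (-5/8)·f_1 from 5/4x - 33/8y^4 - 35/2y^3 + 387/8y^2 + 385/2y → -33/8y^4 - 35/2y^3 + 93/2y^2 + 385/2y + 165/8
  leading term y^4: subtract (-11/4y)·h_4 from -33/8y^4 - 35/2y^3 + 93/2y^2 + 385/2y + 165/8 → -659/32y^3 - 13/8y^2 + 5995/32y + 165/8
  leading term y^3: subtract (-659/48)·h_4 from -659/32y^3 - 13/8y^2 + 5995/32y + 165/8 → -2185/128y^2 - 635/12y - 655/128
  leading term y^2: subtract (-2185/528)·h_5 from -2185/128y^2 - 635/12y - 655/128 → -8585/176y - 25755/176
  leading term y: no divisor's leading term divides it; move -8585/176y to the remainder.
  leading term 1: no divisor's leading term divides it; move -25755/176 to the remainder.
  remainder -8585/176y - 25755/176 ≠ 0; add h_6 = -8585/176y - 25755/176 to the basis.

S(f_1,h_5): leading monomials are coprime, so the S-polynomial reduces to 0 (Buchberger's first criterion).
S(f_2,h_5): lcm = xy^2. S = -131/132xy + 91/11x + y^2 + 57/4y.
  leading term xy: subtract (131/264y)·f_1 from -131/132xy + 91/11x + y^2 + 57/4y → 91/11x + 131/88y^3 + y^2 - 17/8y
  leading term x: subtract (-91/22)·f_1 from 91/11x + 131/88y^3 + y^2 - 17/8y → 131/88y^3 - 251/22y^2 - 17/8y + 273/2
  leading term y^3: subtract (131/132)·h_4 from 131/88y^3 - 251/22y^2 - 17/8y + 273/2 → -3623/352y^2 + 503/33y + 48703/352
  leading term y^2: subtract (-3623/1452)·h_5 from -3623/352y^2 + 503/33y + 48703/352 → 8585/484y + 25755/484
  leading term y: subtract (-4/11)·h_6 from 8585/484y + 25755/484 → 0
  remainder 0.

S(f_3,h_5): lcm = xy^2. S = 58/33xy + 91/11x + 3y.
  leading term xy: subtract (-29/33y)·f_1 from 58/33xy + 91/11x + 3y → 91/11x - 29/11y^3 + 32y
  leading term x: subtract (-91/22)·f_1 from 91/11x - 29/11y^3 + 32y → -29/11y^3 - 273/22y^2 + 32y + 273/2
  leading term y^3: subtract (-58/33)·h_4 from -29/11y^3 - 273/22y^2 + 32y + 273/2 → -633/44y^2 + 41/33y + 5861/44
  leading term y^2: subtract (-422/121)·h_5 from -633/44y^2 + 41/33y + 5861/44 → 1717/363y + 1717/121
  leading term y: subtract (-16/165)·h_6 from 1717/363y + 1717/121 → 0
  remainder 0.

S(h_4,h_5): lcm = y^3. S = -131/132y^2 - 112/33y - 5/4.
  leading term y^2: subtract (-262/1089)·h_5 from -131/132y^2 - 112/33y - 5/4 → -3434/1089y - 3434/363
  leading term y: subtract (32/495)·h_6 from -3434/1089y - 3434/363 → 0
  remainder 0.

S(f_1,h_6): leading monomials are coprime, so the S-polynomial reduces to 0 (Buchberger's first criterion).
S(f_2,h_6): lcm = xy. S = -15/4x + y + 57/4.
  leading term x: subtract (15/8)·f_1 from -15/4x + y + 57/4 → 45/8y^2 + y - 381/8
  leading term y^2: subtract (15/11)·h_5 from 45/8y^2 + y - 381/8 → -4/11y - 12/11
  leading term y: subtract (64/8585)·h_6 from -4/11y - 12/11 → 0
  remainder 0.

S(f_3,h_6): lcm = xy. S = -x + 3.
  leading term x: subtract (1/2)·f_1 from -x + 3 → 3/2y^2 - 27/2
  leading term y^2: subtract (4/11)·h_5 from 3/2y^2 - 27/2 → -4/11y - 12/11
  leading term y: subtract (64/8585)·h_6 from -4/11y - 12/11 → 0
  remainder 0.

S(h_4,h_6): lcm = y^3. S = -15/4y^2 - 35/3y - 5/4.
  leading term y^2: subtract (-10/11)·h_5 from -15/4y^2 - 35/3y - 5/4 → -355/33y - 355/11
  leading term y: subtract (1136/5151)·h_6 from -355/33y - 355/11 → 0
  remainder 0.

S(h_5,h_6): lcm = y^2. S = -91/33y - 91/11.
  leading term y: subtract (1456/25755)·h_6 from -91/33y - 91/11 → 0
  remainder 0.

Every S-polynomial of the final basis reduces to 0, so we have a Gröbner basis.
Inter-reduce: drop elements whose leading term is divisible by another's, tail-reduce, and make monic.
Reduced Gröbner basis: {x - 3, y + 3}.

The lex basis is triangular: the last element involves only y. Solving y + 3 = 0 gives y ∈ {-3}; substituting each value into the earlier elements determines the remaining variables.
  y = -3: the earlier basis element becomes x - 3 = 0, giving x = 3 — point (3, -3).
Substituting each solution back into the original system confirms all equations vanish.

{(3, -3)}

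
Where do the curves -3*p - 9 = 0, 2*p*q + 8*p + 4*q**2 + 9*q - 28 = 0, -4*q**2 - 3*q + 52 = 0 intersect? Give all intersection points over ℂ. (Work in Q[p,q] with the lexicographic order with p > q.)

Compute a lex Gröbner basis by Buchberger's algorithm.
f_1 = -3*p - 9, LT = p.
f_2 = 2*p*q + 8*p + 4*q**2 + 9*q - 28, LT = p*q.
f_3 = -4*q**2 - 3*q + 52, LT = q**2.

S(f_1,f_2): lcm = p*q. S = -4*p - 2*q**2 - 3/2*q + 14.
  leading term p: subtract (4/3)·f_1 from -4*p - 2*q**2 - 3/2*q + 14 → -2*q**2 - 3/2*q + 26
  leading term q**2: subtract (1/2)·f_3 from -2*q**2 - 3/2*q + 26 → 0
  remainder 0.

S(f_1,f_3): leading monomials are coprime, so the S-polynomial reduces to 0 (Buchberger's first criterion).
S(f_2,f_3): lcm = p*q**2. S = 13/4*p*q + 13*p + 2*q**3 + 9/2*q**2 - 14*q.
  leading term p*q: subtract (-13/12*q)·f_1 from 13/4*p*q + 13*p + 2*q**3 + 9/2*q**2 - 14*q → 13*p + 2*q**3 + 9/2*q**2 - 95/4*q
  leading term p: subtract (-13/3)·f_1 from 13*p + 2*q**3 + 9/2*q**2 - 95/4*q → 2*q**3 + 9/2*q**2 - 95/4*q - 39
  leading term q**3: subtract (-1/2*q)·f_3 from 2*q**3 + 9/2*q**2 - 95/4*q - 39 → 3*q**2 + 9/4*q - 39
  leading term q**2: subtract (-3/4)·f_3 from 3*q**2 + 9/4*q - 39 → 0
  remainder 0.

Every S-polynomial of the final basis reduces to 0, so we have a Gröbner basis.
Inter-reduce: drop elements whose leading term is divisible by another's, tail-reduce, and make monic.
Reduced Gröbner basis: {p + 3, q**2 + 3/4*q - 13}.

Elimination: the polynomial q**2 + 3/4*q - 13 lies in the elimination ideal for q, so q ∈ {-4, 13/4}. For each such q, the remaining basis elements (now univariate) give the rest of the solution.
  q = -4: the earlier basis element becomes p + 3 = 0, giving p = -3 — point (-3, -4).
  q = 13/4: the earlier basis element becomes p + 3 = 0, giving p = -3 — point (-3, 13/4).
Substituting each solution back into the original system confirms all equations vanish.

{(-3, -4), (-3, 13/4)}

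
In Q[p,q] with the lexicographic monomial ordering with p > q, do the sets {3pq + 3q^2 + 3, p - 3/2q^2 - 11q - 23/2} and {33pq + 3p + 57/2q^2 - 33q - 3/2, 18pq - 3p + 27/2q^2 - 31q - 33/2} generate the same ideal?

No, the ideals differ.

Since reduced Gröbner bases are canonical representatives of ideals under a given ordering, it suffices to compute and compare them.
Buchberger on the first generating set:
f_1 = 3pq + 3q^2 + 3, LT = pq.
f_2 = p - 3/2q^2 - 11q - 23/2, LT = p.

S(f_1,f_2): lcm = pq. S = 3/2q^3 + 12q^2 + 23/2q + 1.
  leading term q^3: no divisor's leading term divides it; move 3/2q^3 to the remainder.
  leading term q^2: no divisor's leading term divides it; move 12q^2 to the remainder.
  leading term q: no divisor's leading term divides it; move 23/2q to the remainder.
  leading term 1: no divisor's leading term divides it; move 1 to the remainder.
  remainder 3/2q^3 + 12q^2 + 23/2q + 1 ≠ 0; add g_3 = 3/2q^3 + 12q^2 + 23/2q + 1 to the basis.

S(f_1,g_3): lcm = pq^3. S = -8pq^2 - 23/3pq - 2/3p + q^4 + q^2.
  leading term pq^2: subtract (-8/3q)·f_1 from -8pq^2 - 23/3pq - 2/3p + q^4 + q^2 → -23/3pq - 2/3p + q^4 + 8q^3 + q^2 + 8q
  leading term pq: subtract (-23/9)·f_1 from -23/3pq - 2/3p + q^4 + 8q^3 + q^2 + 8q → -2/3p + q^4 + 8q^3 + 26/3q^2 + 8q + 23/3
  leading term p: subtract (-2/3)·f_2 from -2/3p + q^4 + 8q^3 + 26/3q^2 + 8q + 23/3 → q^4 + 8q^3 + 23/3q^2 + 2/3q
  leading term q^4: subtract (2/3q)·g_3 from q^4 + 8q^3 + 23/3q^2 + 2/3q → 0
  remainder 0.

S(f_2,g_3): leading monomials are coprime, so the S-polynomial reduces to 0 (Buchberger's first criterion).
Every S-polynomial of the final basis reduces to 0, so we have a Gröbner basis.
Inter-reduce: drop elements whose leading term is divisible by another's, tail-reduce, and make monic.
Reduced Gröbner basis: {p - 3/2q^2 - 11q - 23/2, q^3 + 8q^2 + 23/3q + 2/3}.

Buchberger on the second generating set:
h_1 = 33pq + 3p + 57/2q^2 - 33q - 3/2, LT = pq.
h_2 = 18pq - 3p + 27/2q^2 - 31q - 33/2, LT = pq.

S(h_1,h_2): lcm = pq. S = 17/66p + 5/44q^2 + 13/18q + 115/132.
  leading term p: no divisor's leading term divides it; move 17/66p to the remainder.
  leading term q^2: no divisor's leading term divides it; move 5/44q^2 to the remainder.
  leading term q: no divisor's leading term divides it; move 13/18q to the remainder.
  leading term 1: no divisor's leading term divides it; move 115/132 to the remainder.
  remainder 17/66p + 5/44q^2 + 13/18q + 115/132 ≠ 0; add k_3 = 17/66p + 5/44q^2 + 13/18q + 115/132 to the basis.

S(h_1,k_3): lcm = pq. S = 1/11p - 15/34q^3 - 2177/1122q^2 - 149/34q - 1/22.
  leading term p: subtract (6/17)·k_3 from 1/11p - 15/34q^3 - 2177/1122q^2 - 149/34q - 1/22 → -15/34q^3 - 101/51q^2 - 473/102q - 6/17
  leading term q^3: no divisor's leading term divides it; move -15/34q^3 to the remainder.
  leading term q^2: no divisor's leading term divides it; move -101/51q^2 to the remainder.
  leading term q: no divisor's leading term divides it; move -473/102q to the remainder.
  leading term 1: no divisor's leading term divides it; move -6/17 to the remainder.
  remainder -15/34q^3 - 101/51q^2 - 473/102q - 6/17 ≠ 0; add k_4 = -15/34q^3 - 101/51q^2 - 473/102q - 6/17 to the basis.

S(h_2,k_3): lcm = pq. S = -1/6p - 15/34q^3 - 419/204q^2 - 781/153q - 11/12.
  leading term p: subtract (-11/17)·k_3 from -1/6p - 15/34q^3 - 419/204q^2 - 781/153q - 11/12 → -15/34q^3 - 101/51q^2 - 473/102q - 6/17
  leading term q^3: subtract (1)·k_4 from -15/34q^3 - 101/51q^2 - 473/102q - 6/17 → 0
  remainder 0.

S(h_1,k_4): lcm = pq^3. S = -2177/495pq^2 - 473/45pq - 4/5p + 19/22q^4 - q^3 - 1/22q^2.
  leading term pq^2: subtract (-2177/16335q)·h_1 from -2177/495pq^2 - 473/45pq - 4/5p + 19/22q^4 - q^3 - 1/22q^2 → -18352/1815pq - 4/5p + 19/22q^4 + 30473/10890q^3 - 4399/990q^2 - 2177/10890q
  leading term pq: subtract (-18352/59895)·h_1 from -18352/1815pq - 4/5p + 19/22q^4 + 30473/10890q^3 - 4399/990q^2 - 2177/10890q → 476/3993p + 19/22q^4 + 30473/10890q^3 + 102757/23958q^2 - 112289/10890q - 9176/19965
  leading term p: subtract (56/121)·k_3 from 476/3993p + 19/22q^4 + 30473/10890q^3 + 102757/23958q^2 - 112289/10890q - 9176/19965 → 19/22q^4 + 30473/10890q^3 + 9227/2178q^2 - 1171/110q - 522/605
  leading term q^4: subtract (-323/165q)·k_4 from 19/22q^4 + 30473/10890q^3 + 9227/2178q^2 - 1171/110q - 522/605 → -261/242q^3 - 2929/605q^2 - 1247/110q - 522/605
  leading term q^3: subtract (1479/605)·k_4 from -261/242q^3 - 2929/605q^2 - 1247/110q - 522/605 → 0
  remainder 0.

S(h_2,k_4): lcm = pq^3. S = -419/90pq^2 - 473/45pq - 4/5p + 3/4q^4 - 31/18q^3 - 11/12q^2.
  leading term pq^2: subtract (-419/2970q)·h_1 from -419/90pq^2 - 473/45pq - 4/5p + 3/4q^4 - 31/18q^3 - 11/12q^2 → -3329/330pq - 4/5p + 3/4q^4 + 1517/660q^3 - 1003/180q^2 - 419/1980q
  leading term pq: subtract (-3329/10890)·h_1 from -3329/330pq - 4/5p + 3/4q^4 + 1517/660q^3 - 1003/180q^2 - 419/1980q → 85/726p + 3/4q^4 + 1517/660q^3 + 6839/2178q^2 - 20393/1980q - 3329/7260
  leading term p: subtract (5/11)·k_3 from 85/726p + 3/4q^4 + 1517/660q^3 + 6839/2178q^2 - 20393/1980q - 3329/7260 → 3/4q^4 + 1517/660q^3 + 1223/396q^2 - 1913/180q - 47/55
  leading term q^4: subtract (-17/10q)·k_4 from 3/4q^4 + 1517/660q^3 + 1223/396q^2 - 1913/180q - 47/55 → -47/44q^3 - 4747/990q^2 - 2021/180q - 47/55
  leading term q^3: subtract (799/330)·k_4 from -47/44q^3 - 4747/990q^2 - 2021/180q - 47/55 → 0
  remainder 0.

S(k_3,k_4): leading monomials are coprime, so the S-polynomial reduces to 0 (Buchberger's first criterion).
Every S-polynomial of the final basis reduces to 0, so we have a Gröbner basis.
Inter-reduce: drop elements whose leading term is divisible by another's, tail-reduce, and make monic.
Reduced Gröbner basis: {p + 15/34q^2 + 143/51q + 115/34, q^3 + 202/45q^2 + 473/45q + 4/5}.

These differ, so the ideals are not equal.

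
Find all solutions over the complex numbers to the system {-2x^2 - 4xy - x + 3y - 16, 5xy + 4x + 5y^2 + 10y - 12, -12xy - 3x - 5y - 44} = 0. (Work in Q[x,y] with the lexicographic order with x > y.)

{(-2, 2)}

Compute a lex Gröbner basis by Buchberger's algorithm.
f_1 = -2x^2 - 4xy - x + 3y - 16, LT = x^2.
f_2 = 5xy + 4x + 5y^2 + 10y - 12, LT = xy.
f_3 = -12xy - 3x - 5y - 44, LT = xy.

S(f_1,f_2): lcm = x^2y. S = -4/5x^2 + xy^2 - 3/2xy + 12/5x - 3/2y^2 + 8y.
  reduce S modulo (f_1, f_2, f_3):
  remainder 84/25x - y^3 - 14/5y^2 + 53/5y + 118/25 ≠ 0; add h_4 = 84/25x - y^3 - 14/5y^2 + 53/5y + 118/25 to the basis.

S(f_1,f_3): lcm = x^2y. S = -1/4x^2 + 2xy^2 + 1/12xy - 11/3x - 3/2y^2 + 8y.
  reduce S modulo (f_1, f_2, f_3, h_4):
  remainder -5669/2016y^3 - 973/144y^2 + 232501/10080y + 17099/5040 ≠ 0; add h_5 = -5669/2016y^3 - 973/144y^2 + 232501/10080y + 17099/5040 to the basis.

S(f_2,f_3): lcm = xy. S = 11/20x + y^2 + 19/12y - 91/15.
  reduce S modulo (f_1, f_2, f_3, h_4, h_5):
  remainder 12075/11338y^2 + 40507/34014y - 112957/17007 ≠ 0; add h_6 = 12075/11338y^2 + 40507/34014y - 112957/17007 to the basis.

S(f_1,h_4): lcm = x^2. S = 25/84xy^3 + 5/6xy^2 - 97/84xy - 19/21x - 3/2y + 8.
  reduce S modulo (f_1, f_2, f_3, h_4, h_5, h_6):
  remainder -10222144/8214381y + 20444288/8214381 ≠ 0; add h_7 = -10222144/8214381y + 20444288/8214381 to the basis.

The other S-polynomials (S(f_2,h_4), S(f_3,h_4), S(f_1,h_5), S(f_2,h_5), S(f_3,h_5), S(h_4,h_5), S(f_1,h_6), S(f_2,h_6), S(f_3,h_6), S(h_4,h_6), S(h_5,h_6), S(f_1,h_7), S(f_2,h_7), S(f_3,h_7), S(h_4,h_7), S(h_5,h_7), S(h_6,h_7)) all reduce to 0 modulo the current basis, so we have a Gröbner basis.
Inter-reduce: drop elements whose leading term is divisible by another's, tail-reduce, and make monic.
Reduced Gröbner basis: {x + 2, y - 2}.

Since the basis is lex-ordered, y - 2 is univariate in y. Its roots are {2}. Back-substituting each root into the other basis elements fixes the other coordinates.
  y = 2: the earlier basis element becomes x + 2 = 0, giving x = -2 — point (-2, 2).
Zero-dimensionality of the ideal guarantees finitely many solutions over ℂ.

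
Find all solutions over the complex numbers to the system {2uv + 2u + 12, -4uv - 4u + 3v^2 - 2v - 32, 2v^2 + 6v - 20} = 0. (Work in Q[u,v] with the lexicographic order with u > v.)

{(-2, 2)}

Compute a lex Gröbner basis by Buchberger's algorithm.
f_1 = 2uv + 2u + 12, LT = uv.
f_2 = -4uv - 4u + 3v^2 - 2v - 32, LT = uv.
f_3 = 2v^2 + 6v - 20, LT = v^2.

S(f_1,f_2): lcm = uv. S = 3/4v^2 - 1/2v - 2.
  leading term v^2: subtract (3/8)·f_3 from 3/4v^2 - 1/2v - 2 → -11/4v + 11/2
  leading term v: no divisor's leading term divides it; move -11/4v to the remainder.
  leading term 1: no divisor's leading term divides it; move 11/2 to the remainder.
  remainder -11/4v + 11/2 ≠ 0; add h_4 = -11/4v + 11/2 to the basis.

S(f_1,f_3): lcm = uv^2. S = -2uv + 10u + 6v.
  leading term uv: subtract (-1)·f_1 from -2uv + 10u + 6v → 12u + 6v + 12
  leading term u: no divisor's leading term divides it; move 12u to the remainder.
  leading term v: subtract (-24/11)·h_4 from 6v + 12 → 24
  leading term 1: no divisor's leading term divides it; move 24 to the remainder.
  remainder 12u + 24 ≠ 0; add h_5 = 12u + 24 to the basis.

The other S-polynomials (S(f_2,f_3), S(f_1,h_4), S(f_2,h_4), S(f_3,h_4), S(f_1,h_5), S(f_2,h_5), S(f_3,h_5), S(h_4,h_5)) all reduce to 0 modulo the current basis, so we have a Gröbner basis.
Inter-reduce: drop elements whose leading term is divisible by another's, tail-reduce, and make monic.
Reduced Gröbner basis: {u + 2, v - 2}.

A lex Gröbner basis eliminates variables successively. Here v - 2 depends only on v, with roots {2}; lifting each root through the earlier basis elements recovers the full solutions.
  v = 2: the earlier basis element becomes u + 2 = 0, giving u = -2 — point (-2, 2).
Substituting each solution back into the original system confirms all equations vanish.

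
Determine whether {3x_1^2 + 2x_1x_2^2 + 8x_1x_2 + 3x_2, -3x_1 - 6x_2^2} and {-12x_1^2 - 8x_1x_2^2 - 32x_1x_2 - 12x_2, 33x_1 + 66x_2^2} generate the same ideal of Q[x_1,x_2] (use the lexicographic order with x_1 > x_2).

Yes, the ideals are equal.

Since reduced Gröbner bases are canonical representatives of ideals under a given ordering, it suffices to compute and compare them.
Buchberger on the first generating set:
f_1 = 3x_1^2 + 2x_1x_2^2 + 8x_1x_2 + 3x_2, LT = x_1^2.
f_2 = -3x_1 - 6x_2^2, LT = x_1.

S(f_1,f_2): lcm = x_1^2. S = -4/3x_1x_2^2 + 8/3x_1x_2 + x_2.
  leading term x_1x_2^2: subtract (4/9x_2^2)·f_2 from -4/3x_1x_2^2 + 8/3x_1x_2 + x_2 → 8/3x_1x_2 + 8/3x_2^4 + x_2
  leading term x_1x_2: subtract (-8/9x_2)·f_2 from 8/3x_1x_2 + 8/3x_2^4 + x_2 → 8/3x_2^4 - 16/3x_2^3 + x_2
  leading term x_2^4: no divisor's leading term divides it; move 8/3x_2^4 to the remainder.
  leading term x_2^3: no divisor's leading term divides it; move -16/3x_2^3 to the remainder.
  leading term x_2: no divisor's leading term divides it; move x_2 to the remainder.
  remainder 8/3x_2^4 - 16/3x_2^3 + x_2 ≠ 0; add g_3 = 8/3x_2^4 - 16/3x_2^3 + x_2 to the basis.

The other S-polynomials (S(f_1,g_3), S(f_2,g_3)) all reduce to 0 modulo the current basis, so we have a Gröbner basis.
Inter-reduce: drop elements whose leading term is divisible by another's, tail-reduce, and make monic.
Reduced Gröbner basis: {x_1 + 2x_2^2, x_2^4 - 2x_2^3 + 3/8x_2}.

Buchberger on the second generating set:
h_1 = -12x_1^2 - 8x_1x_2^2 - 32x_1x_2 - 12x_2, LT = x_1^2.
h_2 = 33x_1 + 66x_2^2, LT = x_1.

S(h_1,h_2): lcm = x_1^2. S = -4/3x_1x_2^2 + 8/3x_1x_2 + x_2.
  leading term x_1x_2^2: subtract (-4/99x_2^2)·h_2 from -4/3x_1x_2^2 + 8/3x_1x_2 + x_2 → 8/3x_1x_2 + 8/3x_2^4 + x_2
  leading term x_1x_2: subtract (8/99x_2)·h_2 from 8/3x_1x_2 + 8/3x_2^4 + x_2 → 8/3x_2^4 - 16/3x_2^3 + x_2
  leading term x_2^4: no divisor's leading term divides it; move 8/3x_2^4 to the remainder.
  leading term x_2^3: no divisor's leading term divides it; move -16/3x_2^3 to the remainder.
  leading term x_2: no divisor's leading term divides it; move x_2 to the remainder.
  remainder 8/3x_2^4 - 16/3x_2^3 + x_2 ≠ 0; add k_3 = 8/3x_2^4 - 16/3x_2^3 + x_2 to the basis.

The other S-polynomials (S(h_1,k_3), S(h_2,k_3)) all reduce to 0 modulo the current basis, so we have a Gröbner basis.
Inter-reduce: drop elements whose leading term is divisible by another's, tail-reduce, and make monic.
Reduced Gröbner basis: {x_1 + 2x_2^2, x_2^4 - 2x_2^3 + 3/8x_2}.

These coincide, so the ideals are equal.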